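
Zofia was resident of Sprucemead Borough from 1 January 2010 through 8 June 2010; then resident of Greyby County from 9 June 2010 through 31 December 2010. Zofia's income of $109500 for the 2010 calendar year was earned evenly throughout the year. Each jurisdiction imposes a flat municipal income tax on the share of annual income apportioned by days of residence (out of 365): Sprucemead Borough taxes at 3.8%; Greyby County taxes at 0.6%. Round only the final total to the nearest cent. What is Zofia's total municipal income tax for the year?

Sprucemead Borough, 1 January – 8 June 2010: 159 days → $109500 × 3.8% × 159/365 = $1812.6000
Greyby County, 9 June – 31 December 2010: 206 days → $109500 × 0.6% × 206/365 = $370.8000
Total = $2183.4000

$2183.40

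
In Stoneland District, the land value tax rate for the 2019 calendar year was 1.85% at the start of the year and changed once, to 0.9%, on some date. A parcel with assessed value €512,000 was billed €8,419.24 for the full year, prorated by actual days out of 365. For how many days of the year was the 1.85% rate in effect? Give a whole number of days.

286 days

Let d = days at the first rate; then 365 − d days at the second rate.
€512,000 × [1.85%·d + 0.9%·(365−d)] / 365 = €8,419.24
Solving gives d = 286, so the new rate took effect on 14 October 2019.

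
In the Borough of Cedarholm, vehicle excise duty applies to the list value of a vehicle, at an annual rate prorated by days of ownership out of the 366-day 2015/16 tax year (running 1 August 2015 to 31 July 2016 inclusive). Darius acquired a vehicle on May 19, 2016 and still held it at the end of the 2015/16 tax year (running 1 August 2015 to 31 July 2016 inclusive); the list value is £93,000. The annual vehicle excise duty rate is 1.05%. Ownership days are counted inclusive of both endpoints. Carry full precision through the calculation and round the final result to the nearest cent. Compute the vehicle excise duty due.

Days held (May 19 – July 31, 2016): 74 out of 366
Tax = £93,000 × 1.05% × 74/366 = £197.4344

£197.43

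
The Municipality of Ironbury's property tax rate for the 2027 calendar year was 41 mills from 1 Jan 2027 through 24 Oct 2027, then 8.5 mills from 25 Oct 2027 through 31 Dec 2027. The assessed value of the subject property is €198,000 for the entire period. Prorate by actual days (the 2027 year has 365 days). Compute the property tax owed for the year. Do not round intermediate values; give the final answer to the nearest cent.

€6,919.15

1 Jan – 24 Oct 2027: 297 days at 41 mills → €198,000 × 4.1% × 297/365 = €6,605.6055
25 Oct – 31 Dec 2027: 68 days at 8.5 mills → €198,000 × 0.85% × 68/365 = €313.5452
Total = €6,919.1507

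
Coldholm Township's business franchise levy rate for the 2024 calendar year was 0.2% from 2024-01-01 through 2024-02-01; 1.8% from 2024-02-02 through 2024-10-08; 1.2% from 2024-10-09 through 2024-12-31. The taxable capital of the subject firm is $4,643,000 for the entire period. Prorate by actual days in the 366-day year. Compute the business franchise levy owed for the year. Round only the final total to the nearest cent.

2024-01-01 to 2024-02-01: 32 days at 0.2% → $4,643,000 × 0.2% × 32/366 = $811.8907
2024-02-02 to 2024-10-08: 250 days at 1.8% → $4,643,000 × 1.8% × 250/366 = $57,086.0656
2024-10-09 to 2024-12-31: 84 days at 1.2% → $4,643,000 × 1.2% × 84/366 = $12,787.2787
Total = $70,685.2350

$70,685.23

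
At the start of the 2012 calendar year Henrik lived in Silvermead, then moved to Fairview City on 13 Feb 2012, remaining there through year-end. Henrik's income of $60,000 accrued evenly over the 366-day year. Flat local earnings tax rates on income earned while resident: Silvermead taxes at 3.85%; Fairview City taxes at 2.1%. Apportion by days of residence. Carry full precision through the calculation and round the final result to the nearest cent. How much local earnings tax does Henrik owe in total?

Silvermead, 1 Jan – 12 Feb 2012: 43 days → $60,000 × 3.85% × 43/366 = $271.3934
Fairview City, 13 Feb – 31 Dec 2012: 323 days → $60,000 × 2.1% × 323/366 = $1,111.9672
Total = $1,383.3607

$1,383.36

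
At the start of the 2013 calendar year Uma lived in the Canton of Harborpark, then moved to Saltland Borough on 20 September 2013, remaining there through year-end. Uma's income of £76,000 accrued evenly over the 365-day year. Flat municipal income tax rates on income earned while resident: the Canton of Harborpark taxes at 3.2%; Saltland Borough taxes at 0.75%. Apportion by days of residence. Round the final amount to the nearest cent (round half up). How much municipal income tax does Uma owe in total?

£1,906.56

The Canton of Harborpark, 1 January – 19 September 2013: 262 days → £76,000 × 3.2% × 262/365 = £1,745.7096
Saltland Borough, 20 September – 31 December 2013: 103 days → £76,000 × 0.75% × 103/365 = £160.8493
Total = £1,906.5589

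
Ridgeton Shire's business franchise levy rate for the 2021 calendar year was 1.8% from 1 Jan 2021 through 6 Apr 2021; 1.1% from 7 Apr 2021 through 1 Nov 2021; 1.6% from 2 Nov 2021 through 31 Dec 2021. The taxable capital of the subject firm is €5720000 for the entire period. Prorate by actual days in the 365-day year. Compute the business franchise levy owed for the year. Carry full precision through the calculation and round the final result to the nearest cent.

1 Jan – 6 Apr 2021: 96 days at 1.8% → €5720000 × 1.8% × 96/365 = €27079.8904
7 Apr – 1 Nov 2021: 209 days at 1.1% → €5720000 × 1.1% × 209/365 = €36028.1644
2 Nov – 31 Dec 2021: 60 days at 1.6% → €5720000 × 1.6% × 60/365 = €15044.3836
Total = €78152.4384

€78152.44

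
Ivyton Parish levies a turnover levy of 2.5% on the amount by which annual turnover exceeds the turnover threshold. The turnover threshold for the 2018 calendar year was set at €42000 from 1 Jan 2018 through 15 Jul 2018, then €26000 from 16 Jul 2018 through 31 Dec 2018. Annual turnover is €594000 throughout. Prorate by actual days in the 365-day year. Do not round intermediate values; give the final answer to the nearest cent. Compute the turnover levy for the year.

€13985.21

1 Jan – 15 Jul 2018: 196 days, exemption €42000 → (€594000 − €42000) × 2.5% × 196/365 = €7410.4110
16 Jul – 31 Dec 2018: 169 days, exemption €26000 → (€594000 − €26000) × 2.5% × 169/365 = €6574.7945
Total = €13985.2055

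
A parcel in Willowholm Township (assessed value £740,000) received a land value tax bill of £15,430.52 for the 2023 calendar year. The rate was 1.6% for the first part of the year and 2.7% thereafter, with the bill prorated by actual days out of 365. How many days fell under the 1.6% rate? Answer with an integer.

204 days

Let d = days at the first rate; then 365 − d days at the second rate.
£740,000 × [1.6%·d + 2.7%·(365−d)] / 365 = £15,430.52
Solving gives d = 204, so the new rate took effect on 24 July 2023.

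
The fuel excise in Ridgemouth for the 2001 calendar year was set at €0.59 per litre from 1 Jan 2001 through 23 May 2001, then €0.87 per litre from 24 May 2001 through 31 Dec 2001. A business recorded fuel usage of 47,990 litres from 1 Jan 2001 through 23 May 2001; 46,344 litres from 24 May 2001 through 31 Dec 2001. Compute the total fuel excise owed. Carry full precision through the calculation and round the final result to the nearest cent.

1 Jan – 23 May 2001: 47,990 litres at €0.59/litre → €28314.10
24 May – 31 Dec 2001: 46,344 litres at €0.87/litre → €40319.28

€68633.38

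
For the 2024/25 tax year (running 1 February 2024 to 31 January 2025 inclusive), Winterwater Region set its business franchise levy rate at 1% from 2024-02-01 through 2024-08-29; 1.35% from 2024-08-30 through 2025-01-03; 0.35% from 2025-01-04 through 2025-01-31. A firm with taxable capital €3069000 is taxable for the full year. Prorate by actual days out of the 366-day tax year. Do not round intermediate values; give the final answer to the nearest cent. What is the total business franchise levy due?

€32891.13

2024-02-01 to 2024-08-29: 211 days at 1% → €3069000 × 1% × 211/366 = €17692.8689
2024-08-30 to 2025-01-03: 127 days at 1.35% → €3069000 × 1.35% × 127/366 = €14376.5041
2025-01-04 to 2025-01-31: 28 days at 0.35% → €3069000 × 0.35% × 28/366 = €821.7541
Total = €32891.1270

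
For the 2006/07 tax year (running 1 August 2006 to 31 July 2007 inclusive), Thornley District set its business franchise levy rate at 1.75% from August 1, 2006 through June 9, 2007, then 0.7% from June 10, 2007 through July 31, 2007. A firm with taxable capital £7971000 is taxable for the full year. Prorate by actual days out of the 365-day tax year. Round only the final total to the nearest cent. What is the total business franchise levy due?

£127568.76

August 1, 2006 – June 9, 2007: 313 days at 1.75% → £7971000 × 1.75% × 313/365 = £119619.5959
June 10 – July 31, 2007: 52 days at 0.7% → £7971000 × 0.7% × 52/365 = £7949.1616
Total = £127568.7575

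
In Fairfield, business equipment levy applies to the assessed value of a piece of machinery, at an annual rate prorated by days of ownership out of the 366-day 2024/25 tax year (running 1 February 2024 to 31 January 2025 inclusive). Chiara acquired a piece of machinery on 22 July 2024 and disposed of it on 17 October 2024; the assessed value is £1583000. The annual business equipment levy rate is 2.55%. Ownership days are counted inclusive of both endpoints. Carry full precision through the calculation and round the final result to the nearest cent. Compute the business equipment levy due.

Days held (22 July – 17 October 2024): 88 out of 366
Tax = £1583000 × 2.55% × 88/366 = £9705.6066

£9705.61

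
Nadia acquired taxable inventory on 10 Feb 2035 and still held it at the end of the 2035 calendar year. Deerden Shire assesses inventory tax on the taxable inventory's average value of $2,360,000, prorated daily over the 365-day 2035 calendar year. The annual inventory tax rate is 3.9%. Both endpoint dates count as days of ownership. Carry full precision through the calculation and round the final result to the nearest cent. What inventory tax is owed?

Days held (10 Feb – 31 Dec 2035): 325 out of 365
Tax = $2,360,000 × 3.9% × 325/365 = $81,953.4247

$81,953.42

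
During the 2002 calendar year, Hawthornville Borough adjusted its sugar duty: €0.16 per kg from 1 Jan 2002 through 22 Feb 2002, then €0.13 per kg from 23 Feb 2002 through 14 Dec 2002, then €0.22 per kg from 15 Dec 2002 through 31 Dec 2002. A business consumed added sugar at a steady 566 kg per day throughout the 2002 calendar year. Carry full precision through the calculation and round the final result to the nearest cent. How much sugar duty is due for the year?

1 Jan – 22 Feb 2002: 53 days × 566 kg/day = 29,998 kg at €0.16/kg → €4,799.68
23 Feb – 14 Dec 2002: 295 days × 566 kg/day = 166,970 kg at €0.13/kg → €21,706.10
15 Dec – 31 Dec 2002: 17 days × 566 kg/day = 9,622 kg at €0.22/kg → €2,116.84

€28,622.62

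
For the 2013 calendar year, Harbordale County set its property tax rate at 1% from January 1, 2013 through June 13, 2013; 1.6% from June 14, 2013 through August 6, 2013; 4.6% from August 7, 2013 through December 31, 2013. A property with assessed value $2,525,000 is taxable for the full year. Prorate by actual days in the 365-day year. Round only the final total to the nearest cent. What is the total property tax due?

$64,100.41

January 1 – June 13, 2013: 164 days at 1% → $2,525,000 × 1% × 164/365 = $11,345.2055
June 14 – August 6, 2013: 54 days at 1.6% → $2,525,000 × 1.6% × 54/365 = $5,976.9863
August 7 – December 31, 2013: 147 days at 4.6% → $2,525,000 × 4.6% × 147/365 = $46,778.2192
Total = $64,100.4110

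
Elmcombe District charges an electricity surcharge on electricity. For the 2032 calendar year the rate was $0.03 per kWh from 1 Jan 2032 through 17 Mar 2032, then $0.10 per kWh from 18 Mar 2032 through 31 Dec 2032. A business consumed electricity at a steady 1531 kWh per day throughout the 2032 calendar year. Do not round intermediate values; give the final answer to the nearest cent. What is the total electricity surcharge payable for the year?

1 Jan – 17 Mar 2032: 77 days × 1531 kWh/day = 117,887 kWh at $0.03/kWh → $3,536.61
18 Mar – 31 Dec 2032: 289 days × 1531 kWh/day = 442,459 kWh at $0.10/kWh → $44,245.90

$47,782.51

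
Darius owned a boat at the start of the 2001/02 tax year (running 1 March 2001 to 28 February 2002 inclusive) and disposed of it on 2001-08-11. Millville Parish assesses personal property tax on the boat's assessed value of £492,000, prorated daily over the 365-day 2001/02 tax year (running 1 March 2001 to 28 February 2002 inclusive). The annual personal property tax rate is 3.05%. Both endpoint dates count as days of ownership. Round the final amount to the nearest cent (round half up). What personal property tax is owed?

£6,742.42

Days held (2001-03-01 to 2001-08-11): 164 out of 365
Tax = £492,000 × 3.05% × 164/365 = £6,742.4219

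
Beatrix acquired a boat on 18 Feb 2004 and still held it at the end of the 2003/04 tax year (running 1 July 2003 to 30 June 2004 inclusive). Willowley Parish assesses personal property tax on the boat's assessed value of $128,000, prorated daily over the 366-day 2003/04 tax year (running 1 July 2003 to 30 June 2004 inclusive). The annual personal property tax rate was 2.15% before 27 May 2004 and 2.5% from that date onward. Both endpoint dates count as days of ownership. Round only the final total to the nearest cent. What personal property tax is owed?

18 Feb – 26 May 2004: 99 days at 2.15% → $128,000 × 2.15% × 99/366 = $744.3934
27 May – 30 Jun 2004: 35 days at 2.5% → $128,000 × 2.5% × 35/366 = $306.0109
Total = $1,050.4044

$1,050.40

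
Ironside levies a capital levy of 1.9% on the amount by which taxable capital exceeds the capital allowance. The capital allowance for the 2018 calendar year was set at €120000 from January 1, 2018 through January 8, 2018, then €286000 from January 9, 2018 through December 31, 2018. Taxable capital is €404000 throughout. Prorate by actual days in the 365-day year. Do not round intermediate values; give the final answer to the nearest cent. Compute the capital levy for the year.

€2311.13

January 1 – January 8, 2018: 8 days, exemption €120000 → (€404000 − €120000) × 1.9% × 8/365 = €118.2685
January 9 – December 31, 2018: 357 days, exemption €286000 → (€404000 − €286000) × 1.9% × 357/365 = €2192.8603
Total = €2311.1288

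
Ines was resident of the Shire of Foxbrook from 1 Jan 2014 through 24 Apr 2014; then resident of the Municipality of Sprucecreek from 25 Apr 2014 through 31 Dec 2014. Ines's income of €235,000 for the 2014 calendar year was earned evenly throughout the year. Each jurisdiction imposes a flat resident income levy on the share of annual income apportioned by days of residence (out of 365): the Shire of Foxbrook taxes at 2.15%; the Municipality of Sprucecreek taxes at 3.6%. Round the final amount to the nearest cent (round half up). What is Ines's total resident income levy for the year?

The Shire of Foxbrook, 1 Jan – 24 Apr 2014: 114 days → €235,000 × 2.15% × 114/365 = €1,578.0411
The Municipality of Sprucecreek, 25 Apr – 31 Dec 2014: 251 days → €235,000 × 3.6% × 251/365 = €5,817.6986
Total = €7,395.7397

€7,395.74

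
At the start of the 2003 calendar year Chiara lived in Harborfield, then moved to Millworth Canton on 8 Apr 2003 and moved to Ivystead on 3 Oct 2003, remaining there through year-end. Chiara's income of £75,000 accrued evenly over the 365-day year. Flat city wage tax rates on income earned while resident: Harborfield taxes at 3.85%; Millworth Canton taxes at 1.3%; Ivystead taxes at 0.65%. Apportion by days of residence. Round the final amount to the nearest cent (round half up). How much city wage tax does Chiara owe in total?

Harborfield, 1 Jan – 7 Apr 2003: 97 days → £75,000 × 3.85% × 97/365 = £767.3630
Millworth Canton, 8 Apr – 2 Oct 2003: 178 days → £75,000 × 1.3% × 178/365 = £475.4795
Ivystead, 3 Oct – 31 Dec 2003: 90 days → £75,000 × 0.65% × 90/365 = £120.2055
Total = £1,363.0479

£1,363.05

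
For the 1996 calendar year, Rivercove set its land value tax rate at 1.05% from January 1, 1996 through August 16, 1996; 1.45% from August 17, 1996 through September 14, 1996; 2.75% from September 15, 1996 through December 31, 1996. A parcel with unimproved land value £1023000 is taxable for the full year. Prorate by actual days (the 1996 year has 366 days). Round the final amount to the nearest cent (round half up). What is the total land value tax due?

January 1 – August 16, 1996: 229 days at 1.05% → £1023000 × 1.05% × 229/366 = £6720.7746
August 17 – September 14, 1996: 29 days at 1.45% → £1023000 × 1.45% × 29/366 = £1175.3320
September 15 – December 31, 1996: 108 days at 2.75% → £1023000 × 2.75% × 108/366 = £8301.3934
Total = £16197.5000

£16197.50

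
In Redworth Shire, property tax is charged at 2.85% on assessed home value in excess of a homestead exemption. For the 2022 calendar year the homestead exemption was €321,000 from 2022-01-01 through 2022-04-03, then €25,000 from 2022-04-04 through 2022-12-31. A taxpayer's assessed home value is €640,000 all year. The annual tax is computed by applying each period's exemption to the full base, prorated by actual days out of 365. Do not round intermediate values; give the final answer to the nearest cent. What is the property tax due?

€15,378.05

2022-01-01 to 2022-04-03: 93 days, exemption €321,000 → (€640,000 − €321,000) × 2.85% × 93/365 = €2,316.4644
2022-04-04 to 2022-12-31: 272 days, exemption €25,000 → (€640,000 − €25,000) × 2.85% × 272/365 = €13,061.5890
Total = €15,378.0534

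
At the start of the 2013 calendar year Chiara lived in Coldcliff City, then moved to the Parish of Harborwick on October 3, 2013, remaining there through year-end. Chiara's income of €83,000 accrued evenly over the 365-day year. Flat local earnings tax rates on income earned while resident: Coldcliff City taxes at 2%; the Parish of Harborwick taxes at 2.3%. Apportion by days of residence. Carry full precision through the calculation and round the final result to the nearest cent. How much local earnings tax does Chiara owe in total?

€1,721.40

Coldcliff City, January 1 – October 2, 2013: 275 days → €83,000 × 2% × 275/365 = €1,250.6849
The Parish of Harborwick, October 3 – December 31, 2013: 90 days → €83,000 × 2.3% × 90/365 = €470.7123
Total = €1,721.3973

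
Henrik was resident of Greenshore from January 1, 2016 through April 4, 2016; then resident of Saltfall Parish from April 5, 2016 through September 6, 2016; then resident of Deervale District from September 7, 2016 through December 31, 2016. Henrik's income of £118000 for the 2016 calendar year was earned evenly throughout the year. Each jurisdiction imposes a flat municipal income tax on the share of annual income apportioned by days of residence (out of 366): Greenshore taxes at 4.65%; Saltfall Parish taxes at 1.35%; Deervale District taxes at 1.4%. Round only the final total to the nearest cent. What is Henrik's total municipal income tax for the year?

Greenshore, January 1 – April 4, 2016: 95 days → £118000 × 4.65% × 95/366 = £1424.2213
Saltfall Parish, April 5 – September 6, 2016: 155 days → £118000 × 1.35% × 155/366 = £674.6311
Deervale District, September 7 – December 31, 2016: 116 days → £118000 × 1.4% × 116/366 = £523.5847
Total = £2622.4372

£2622.44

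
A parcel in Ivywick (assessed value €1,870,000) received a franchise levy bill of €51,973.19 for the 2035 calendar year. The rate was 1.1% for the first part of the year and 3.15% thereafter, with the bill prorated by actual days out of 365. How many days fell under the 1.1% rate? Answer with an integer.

66 days

Let d = days at the first rate; then 365 − d days at the second rate.
€1,870,000 × [1.1%·d + 3.15%·(365−d)] / 365 = €51,973.19
Solving gives d = 66, so the new rate took effect on 8 March 2035.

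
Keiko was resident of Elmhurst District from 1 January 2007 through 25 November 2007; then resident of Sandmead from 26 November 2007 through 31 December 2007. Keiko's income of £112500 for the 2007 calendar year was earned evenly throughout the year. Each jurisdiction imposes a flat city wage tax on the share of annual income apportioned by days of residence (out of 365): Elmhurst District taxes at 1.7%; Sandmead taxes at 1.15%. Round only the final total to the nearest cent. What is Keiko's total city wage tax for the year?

£1851.47

Elmhurst District, 1 January – 25 November 2007: 329 days → £112500 × 1.7% × 329/365 = £1723.8699
Sandmead, 26 November – 31 December 2007: 36 days → £112500 × 1.15% × 36/365 = £127.6027
Total = £1851.4726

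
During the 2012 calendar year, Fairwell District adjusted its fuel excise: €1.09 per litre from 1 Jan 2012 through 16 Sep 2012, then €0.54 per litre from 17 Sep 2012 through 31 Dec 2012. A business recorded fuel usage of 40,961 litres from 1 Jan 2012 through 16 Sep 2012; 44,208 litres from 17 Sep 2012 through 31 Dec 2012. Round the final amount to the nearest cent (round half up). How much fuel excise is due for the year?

€68,519.81

1 Jan – 16 Sep 2012: 40,961 litres at €1.09/litre → €44,647.49
17 Sep – 31 Dec 2012: 44,208 litres at €0.54/litre → €23,872.32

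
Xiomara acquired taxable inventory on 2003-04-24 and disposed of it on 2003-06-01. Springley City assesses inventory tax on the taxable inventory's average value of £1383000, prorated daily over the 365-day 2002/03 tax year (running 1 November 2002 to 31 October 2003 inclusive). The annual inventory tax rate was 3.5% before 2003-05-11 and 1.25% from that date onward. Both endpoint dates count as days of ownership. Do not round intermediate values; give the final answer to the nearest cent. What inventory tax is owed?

£3296.47

2003-04-24 to 2003-05-10: 17 days at 3.5% → £1383000 × 3.5% × 17/365 = £2254.4795
2003-05-11 to 2003-06-01: 22 days at 1.25% → £1383000 × 1.25% × 22/365 = £1041.9863
Total = £3296.4658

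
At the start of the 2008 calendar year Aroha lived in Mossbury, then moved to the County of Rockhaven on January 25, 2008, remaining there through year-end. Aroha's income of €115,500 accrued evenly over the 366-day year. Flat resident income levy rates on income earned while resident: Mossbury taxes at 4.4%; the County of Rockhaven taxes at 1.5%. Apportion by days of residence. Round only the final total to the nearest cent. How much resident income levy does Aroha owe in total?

Mossbury, January 1 – January 24, 2008: 24 days → €115,500 × 4.4% × 24/366 = €333.2459
The County of Rockhaven, January 25 – December 31, 2008: 342 days → €115,500 × 1.5% × 342/366 = €1,618.8934
Total = €1,952.1393

€1,952.14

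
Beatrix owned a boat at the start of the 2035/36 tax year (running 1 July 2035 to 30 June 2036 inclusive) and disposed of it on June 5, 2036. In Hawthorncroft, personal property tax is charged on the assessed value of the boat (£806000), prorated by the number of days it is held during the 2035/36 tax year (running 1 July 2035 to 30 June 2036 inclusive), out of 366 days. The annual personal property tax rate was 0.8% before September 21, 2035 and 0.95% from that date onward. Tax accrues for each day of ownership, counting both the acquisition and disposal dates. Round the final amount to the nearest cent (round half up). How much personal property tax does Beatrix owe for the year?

July 1 – September 20, 2035: 82 days at 0.8% → £806000 × 0.8% × 82/366 = £1444.6339
September 21, 2035 – June 5, 2036: 259 days at 0.95% → £806000 × 0.95% × 259/366 = £5418.4781
Total = £6863.1120

£6863.11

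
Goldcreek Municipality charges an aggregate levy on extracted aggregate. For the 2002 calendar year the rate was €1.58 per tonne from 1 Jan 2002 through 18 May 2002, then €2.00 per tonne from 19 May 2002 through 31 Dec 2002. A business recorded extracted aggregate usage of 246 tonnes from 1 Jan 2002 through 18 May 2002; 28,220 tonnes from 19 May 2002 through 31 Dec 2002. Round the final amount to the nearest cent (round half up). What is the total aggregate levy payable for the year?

1 Jan – 18 May 2002: 246 tonnes at €1.58/tonne → €388.68
19 May – 31 Dec 2002: 28,220 tonnes at €2.00/tonne → €56,440.00

€56,828.68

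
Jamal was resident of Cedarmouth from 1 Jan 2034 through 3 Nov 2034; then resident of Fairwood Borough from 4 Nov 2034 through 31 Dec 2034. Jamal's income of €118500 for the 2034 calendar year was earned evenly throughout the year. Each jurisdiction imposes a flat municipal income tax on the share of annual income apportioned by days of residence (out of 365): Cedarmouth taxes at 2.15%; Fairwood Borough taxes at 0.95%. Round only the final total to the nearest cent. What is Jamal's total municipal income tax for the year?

Cedarmouth, 1 Jan – 3 Nov 2034: 307 days → €118500 × 2.15% × 307/365 = €2142.9021
Fairwood Borough, 4 Nov – 31 Dec 2034: 58 days → €118500 × 0.95% × 58/365 = €178.8863
Total = €2321.7884

€2321.79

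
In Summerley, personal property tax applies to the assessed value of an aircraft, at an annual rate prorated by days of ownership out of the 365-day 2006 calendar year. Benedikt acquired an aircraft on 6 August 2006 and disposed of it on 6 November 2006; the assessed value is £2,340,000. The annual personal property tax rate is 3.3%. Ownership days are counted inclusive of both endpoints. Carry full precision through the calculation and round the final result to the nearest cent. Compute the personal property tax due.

£19,675.23

Days held (6 August – 6 November 2006): 93 out of 365
Tax = £2,340,000 × 3.3% × 93/365 = £19,675.2329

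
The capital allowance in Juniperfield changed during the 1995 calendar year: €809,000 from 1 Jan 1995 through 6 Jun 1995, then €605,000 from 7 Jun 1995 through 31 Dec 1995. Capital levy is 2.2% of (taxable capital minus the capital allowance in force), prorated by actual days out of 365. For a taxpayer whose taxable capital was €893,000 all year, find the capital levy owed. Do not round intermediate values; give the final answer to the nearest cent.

1 Jan – 6 Jun 1995: 157 days, exemption €809,000 → (€893,000 − €809,000) × 2.2% × 157/365 = €794.8932
7 Jun – 31 Dec 1995: 208 days, exemption €605,000 → (€893,000 − €605,000) × 2.2% × 208/365 = €3,610.6521
Total = €4,405.5452

€4,405.55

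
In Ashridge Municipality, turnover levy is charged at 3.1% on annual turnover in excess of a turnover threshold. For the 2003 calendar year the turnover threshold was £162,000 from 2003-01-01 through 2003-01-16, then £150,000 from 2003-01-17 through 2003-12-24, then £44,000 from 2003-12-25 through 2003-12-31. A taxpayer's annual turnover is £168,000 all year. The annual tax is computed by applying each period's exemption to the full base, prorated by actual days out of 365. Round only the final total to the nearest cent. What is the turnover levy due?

2003-01-01 to 2003-01-16: 16 days, exemption £162,000 → (£168,000 − £162,000) × 3.1% × 16/365 = £8.1534
2003-01-17 to 2003-12-24: 342 days, exemption £150,000 → (£168,000 − £150,000) × 3.1% × 342/365 = £522.8384
2003-12-25 to 2003-12-31: 7 days, exemption £44,000 → (£168,000 − £44,000) × 3.1% × 7/365 = £73.7205
Total = £604.7123

£604.71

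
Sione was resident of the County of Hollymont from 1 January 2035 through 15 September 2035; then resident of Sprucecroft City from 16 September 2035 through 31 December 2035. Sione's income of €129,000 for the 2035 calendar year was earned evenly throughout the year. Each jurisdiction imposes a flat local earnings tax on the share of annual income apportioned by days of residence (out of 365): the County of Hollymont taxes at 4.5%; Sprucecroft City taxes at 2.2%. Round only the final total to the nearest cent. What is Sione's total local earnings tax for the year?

The County of Hollymont, 1 January – 15 September 2035: 258 days → €129,000 × 4.5% × 258/365 = €4,103.2603
Sprucecroft City, 16 September – 31 December 2035: 107 days → €129,000 × 2.2% × 107/365 = €831.9616
Total = €4,935.2219

€4,935.22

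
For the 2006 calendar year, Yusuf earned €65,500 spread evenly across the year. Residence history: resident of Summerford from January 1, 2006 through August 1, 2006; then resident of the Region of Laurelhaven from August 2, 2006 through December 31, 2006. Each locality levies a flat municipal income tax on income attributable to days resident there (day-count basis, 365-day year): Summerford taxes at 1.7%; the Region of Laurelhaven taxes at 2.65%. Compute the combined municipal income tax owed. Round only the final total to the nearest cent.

Summerford, January 1 – August 1, 2006: 213 days → €65,500 × 1.7% × 213/365 = €649.7959
The Region of Laurelhaven, August 2 – December 31, 2006: 152 days → €65,500 × 2.65% × 152/365 = €722.8329
Total = €1,372.6288

€1,372.63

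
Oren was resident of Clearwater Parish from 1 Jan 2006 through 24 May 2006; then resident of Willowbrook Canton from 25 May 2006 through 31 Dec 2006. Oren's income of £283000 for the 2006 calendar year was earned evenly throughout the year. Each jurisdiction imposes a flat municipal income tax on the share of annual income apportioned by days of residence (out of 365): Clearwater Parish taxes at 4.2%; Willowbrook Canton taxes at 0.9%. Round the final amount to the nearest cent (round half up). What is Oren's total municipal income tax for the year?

Clearwater Parish, 1 Jan – 24 May 2006: 144 days → £283000 × 4.2% × 144/365 = £4689.2712
Willowbrook Canton, 25 May – 31 Dec 2006: 221 days → £283000 × 0.9% × 221/365 = £1542.1562
Total = £6231.4274

£6231.43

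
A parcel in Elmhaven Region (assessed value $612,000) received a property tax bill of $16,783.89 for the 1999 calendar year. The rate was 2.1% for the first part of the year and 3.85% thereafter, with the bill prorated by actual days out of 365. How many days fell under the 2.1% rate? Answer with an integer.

Let d = days at the first rate; then 365 − d days at the second rate.
$612,000 × [2.1%·d + 3.85%·(365−d)] / 365 = $16,783.89
Solving gives d = 231, so the new rate took effect on 20 Aug 1999.

231 days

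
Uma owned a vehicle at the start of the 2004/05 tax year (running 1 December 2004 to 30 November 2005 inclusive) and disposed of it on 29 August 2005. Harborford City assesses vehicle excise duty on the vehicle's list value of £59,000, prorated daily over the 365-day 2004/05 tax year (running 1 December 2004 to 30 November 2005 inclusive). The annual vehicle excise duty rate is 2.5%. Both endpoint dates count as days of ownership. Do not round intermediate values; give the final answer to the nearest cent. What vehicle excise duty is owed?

Days held (1 December 2004 – 29 August 2005): 272 out of 365
Tax = £59,000 × 2.5% × 272/365 = £1,099.1781

£1,099.18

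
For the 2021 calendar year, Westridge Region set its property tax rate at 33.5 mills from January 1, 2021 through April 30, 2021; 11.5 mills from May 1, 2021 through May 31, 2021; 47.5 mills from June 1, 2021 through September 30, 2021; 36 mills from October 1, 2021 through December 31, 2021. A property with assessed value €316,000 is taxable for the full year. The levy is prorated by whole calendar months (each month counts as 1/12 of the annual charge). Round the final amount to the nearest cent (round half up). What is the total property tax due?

€11,678.83

January 1 – April 30, 2021: 4 months at 33.5 mills → €316,000 × 3.35% × 4/12 = €3,528.6667
May 1 – May 31, 2021: 1 month at 11.5 mills → €316,000 × 1.15% × 1/12 = €302.8333
June 1 – September 30, 2021: 4 months at 47.5 mills → €316,000 × 4.75% × 4/12 = €5,003.3333
October 1 – December 31, 2021: 3 months at 36 mills → €316,000 × 3.6% × 3/12 = €2,844.0000
Total = €11,678.8333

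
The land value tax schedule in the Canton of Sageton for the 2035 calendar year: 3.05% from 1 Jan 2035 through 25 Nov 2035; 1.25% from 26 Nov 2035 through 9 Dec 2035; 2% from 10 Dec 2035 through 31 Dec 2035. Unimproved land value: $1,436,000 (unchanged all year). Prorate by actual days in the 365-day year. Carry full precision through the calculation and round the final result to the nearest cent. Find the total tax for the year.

1 Jan – 25 Nov 2035: 329 days at 3.05% → $1,436,000 × 3.05% × 329/365 = $39,478.1973
26 Nov – 9 Dec 2035: 14 days at 1.25% → $1,436,000 × 1.25% × 14/365 = $688.4932
10 Dec – 31 Dec 2035: 22 days at 2% → $1,436,000 × 2% × 22/365 = $1,731.0685
Total = $41,897.7589

$41,897.76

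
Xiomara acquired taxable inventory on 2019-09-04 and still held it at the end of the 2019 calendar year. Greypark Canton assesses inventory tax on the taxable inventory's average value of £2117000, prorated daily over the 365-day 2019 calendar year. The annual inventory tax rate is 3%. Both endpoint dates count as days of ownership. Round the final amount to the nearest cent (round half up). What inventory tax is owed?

£20706.00

Days held (2019-09-04 to 2019-12-31): 119 out of 365
Tax = £2117000 × 3% × 119/365 = £20706.0000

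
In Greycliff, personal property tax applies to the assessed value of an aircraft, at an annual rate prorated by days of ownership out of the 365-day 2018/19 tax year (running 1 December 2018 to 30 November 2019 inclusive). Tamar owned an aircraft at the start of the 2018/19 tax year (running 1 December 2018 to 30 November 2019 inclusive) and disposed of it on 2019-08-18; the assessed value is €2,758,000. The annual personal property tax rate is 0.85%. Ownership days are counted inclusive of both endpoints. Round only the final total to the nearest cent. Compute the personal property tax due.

€16,763.35

Days held (2018-12-01 to 2019-08-18): 261 out of 365
Tax = €2,758,000 × 0.85% × 261/365 = €16,763.3507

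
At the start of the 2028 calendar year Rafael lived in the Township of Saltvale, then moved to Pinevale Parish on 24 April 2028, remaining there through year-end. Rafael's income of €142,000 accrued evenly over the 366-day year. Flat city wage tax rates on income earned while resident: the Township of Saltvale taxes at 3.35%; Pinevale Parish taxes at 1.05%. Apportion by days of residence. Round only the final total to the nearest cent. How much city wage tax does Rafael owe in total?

€2,508.28

The Township of Saltvale, 1 January – 23 April 2028: 114 days → €142,000 × 3.35% × 114/366 = €1,481.6885
Pinevale Parish, 24 April – 31 December 2028: 252 days → €142,000 × 1.05% × 252/366 = €1,026.5902
Total = €2,508.2787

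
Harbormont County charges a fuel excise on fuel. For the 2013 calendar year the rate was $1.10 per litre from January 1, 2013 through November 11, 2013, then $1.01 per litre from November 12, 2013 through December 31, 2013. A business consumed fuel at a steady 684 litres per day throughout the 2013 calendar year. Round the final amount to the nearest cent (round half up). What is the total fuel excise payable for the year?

January 1 – November 11, 2013: 315 days × 684 litres/day = 215,460 litres at $1.10/litre → $237,006.00
November 12 – December 31, 2013: 50 days × 684 litres/day = 34,200 litres at $1.01/litre → $34,542.00

$271,548.00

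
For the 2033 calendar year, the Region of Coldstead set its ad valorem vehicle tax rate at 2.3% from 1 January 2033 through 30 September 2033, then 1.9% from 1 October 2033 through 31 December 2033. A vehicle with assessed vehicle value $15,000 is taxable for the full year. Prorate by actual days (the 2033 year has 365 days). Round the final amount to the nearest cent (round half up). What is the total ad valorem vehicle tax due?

1 January – 30 September 2033: 273 days at 2.3% → $15,000 × 2.3% × 273/365 = $258.0411
1 October – 31 December 2033: 92 days at 1.9% → $15,000 × 1.9% × 92/365 = $71.8356
Total = $329.8767

$329.88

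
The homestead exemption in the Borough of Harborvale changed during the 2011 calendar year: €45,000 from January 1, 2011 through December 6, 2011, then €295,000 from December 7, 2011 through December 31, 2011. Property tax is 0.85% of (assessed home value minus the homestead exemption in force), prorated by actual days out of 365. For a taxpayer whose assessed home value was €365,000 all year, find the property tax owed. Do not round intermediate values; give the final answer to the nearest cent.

January 1 – December 6, 2011: 340 days, exemption €45,000 → (€365,000 − €45,000) × 0.85% × 340/365 = €2,533.6986
December 7 – December 31, 2011: 25 days, exemption €295,000 → (€365,000 − €295,000) × 0.85% × 25/365 = €40.7534
Total = €2,574.4521

€2,574.45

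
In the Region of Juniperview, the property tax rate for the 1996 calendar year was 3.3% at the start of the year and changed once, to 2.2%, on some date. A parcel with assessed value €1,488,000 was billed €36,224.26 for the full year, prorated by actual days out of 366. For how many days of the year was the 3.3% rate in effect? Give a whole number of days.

Let d = days at the first rate; then 366 − d days at the second rate.
€1,488,000 × [3.3%·d + 2.2%·(366−d)] / 366 = €36,224.26
Solving gives d = 78, so the new rate took effect on March 19, 1996.

78 days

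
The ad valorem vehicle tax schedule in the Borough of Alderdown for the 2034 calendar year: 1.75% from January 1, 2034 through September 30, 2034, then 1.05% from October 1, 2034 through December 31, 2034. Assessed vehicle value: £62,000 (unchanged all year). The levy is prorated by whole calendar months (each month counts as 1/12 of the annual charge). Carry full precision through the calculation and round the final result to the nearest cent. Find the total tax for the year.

January 1 – September 30, 2034: 9 months at 1.75% → £62,000 × 1.75% × 9/12 = £813.7500
October 1 – December 31, 2034: 3 months at 1.05% → £62,000 × 1.05% × 3/12 = £162.7500
Total = £976.5000

£976.50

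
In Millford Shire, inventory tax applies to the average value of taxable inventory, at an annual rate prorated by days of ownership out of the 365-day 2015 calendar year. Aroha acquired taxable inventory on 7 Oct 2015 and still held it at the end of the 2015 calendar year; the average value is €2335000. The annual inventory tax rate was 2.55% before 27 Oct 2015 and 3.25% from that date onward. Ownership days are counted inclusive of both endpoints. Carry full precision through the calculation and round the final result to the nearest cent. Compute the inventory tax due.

€16984.73

7 Oct – 26 Oct 2015: 20 days at 2.55% → €2335000 × 2.55% × 20/365 = €3262.6027
27 Oct – 31 Dec 2015: 66 days at 3.25% → €2335000 × 3.25% × 66/365 = €13722.1233
Total = €16984.7260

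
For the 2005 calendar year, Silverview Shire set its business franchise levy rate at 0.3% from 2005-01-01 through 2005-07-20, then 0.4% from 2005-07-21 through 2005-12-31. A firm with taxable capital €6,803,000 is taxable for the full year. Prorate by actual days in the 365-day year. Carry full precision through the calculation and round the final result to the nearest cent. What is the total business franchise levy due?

2005-01-01 to 2005-07-20: 201 days at 0.3% → €6,803,000 × 0.3% × 201/365 = €11,238.9288
2005-07-21 to 2005-12-31: 164 days at 0.4% → €6,803,000 × 0.4% × 164/365 = €12,226.7616
Total = €23,465.6904

€23,465.69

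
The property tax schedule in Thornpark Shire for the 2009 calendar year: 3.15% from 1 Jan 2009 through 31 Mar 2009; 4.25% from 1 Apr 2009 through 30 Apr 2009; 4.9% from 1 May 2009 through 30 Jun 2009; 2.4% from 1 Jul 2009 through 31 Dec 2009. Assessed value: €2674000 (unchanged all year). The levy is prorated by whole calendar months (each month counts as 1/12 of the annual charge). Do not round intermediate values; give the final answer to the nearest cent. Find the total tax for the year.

1 Jan – 31 Mar 2009: 3 months at 3.15% → €2674000 × 3.15% × 3/12 = €21057.7500
1 Apr – 30 Apr 2009: 1 month at 4.25% → €2674000 × 4.25% × 1/12 = €9470.4167
1 May – 30 Jun 2009: 2 months at 4.9% → €2674000 × 4.9% × 2/12 = €21837.6667
1 Jul – 31 Dec 2009: 6 months at 2.4% → €2674000 × 2.4% × 6/12 = €32088.0000
Total = €84453.8333

€84453.83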